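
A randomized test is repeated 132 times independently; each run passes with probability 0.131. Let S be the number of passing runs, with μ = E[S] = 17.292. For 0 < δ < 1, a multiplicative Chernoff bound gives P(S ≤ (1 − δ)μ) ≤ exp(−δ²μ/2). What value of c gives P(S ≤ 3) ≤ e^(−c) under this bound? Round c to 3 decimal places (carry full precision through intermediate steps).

Write 3 = (1 − δ)μ, so δ = 1 − 3/17.292 = 0.8265094…
Then the exponent is δ²μ/2 = (μ − 3)²/(2μ) = 5.906236.

5.906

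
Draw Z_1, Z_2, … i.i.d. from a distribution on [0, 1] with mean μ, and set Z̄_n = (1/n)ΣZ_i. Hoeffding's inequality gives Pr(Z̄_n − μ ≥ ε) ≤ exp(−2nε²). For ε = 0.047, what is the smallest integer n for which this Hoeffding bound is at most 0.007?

Require exp(−2nε²) ≤ 0.007, i.e. 2nε² ≥ ln(1/0.007) = 4.961845.
So n ≥ 4.961845 / (2·0.047²) = 1123.098.
The smallest integer n is 1124.

1124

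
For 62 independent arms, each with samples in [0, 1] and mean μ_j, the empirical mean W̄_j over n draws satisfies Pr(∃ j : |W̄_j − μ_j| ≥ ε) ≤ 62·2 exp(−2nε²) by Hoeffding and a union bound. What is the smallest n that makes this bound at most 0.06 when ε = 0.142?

Need 2·62·exp(−2nε²) ≤ 0.06, i.e. exp(−2nε²) ≤ 0.06/124.
So 2nε² ≥ ln(124/0.06) = 7.633692.
Hence n ≥ 7.633692/(2·0.142²) = 189.290.
The smallest integer n is 190.

190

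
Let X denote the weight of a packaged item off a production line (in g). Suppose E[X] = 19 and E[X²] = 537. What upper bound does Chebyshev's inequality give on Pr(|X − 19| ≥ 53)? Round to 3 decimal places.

Var(X) = E[X²] − (E[X])² = 537 − 361 = 176.
Chebyshev's inequality: Pr(|X − μ| ≥ t) ≤ Var(X)/t² = 176/2809 = 0.0627.

0.063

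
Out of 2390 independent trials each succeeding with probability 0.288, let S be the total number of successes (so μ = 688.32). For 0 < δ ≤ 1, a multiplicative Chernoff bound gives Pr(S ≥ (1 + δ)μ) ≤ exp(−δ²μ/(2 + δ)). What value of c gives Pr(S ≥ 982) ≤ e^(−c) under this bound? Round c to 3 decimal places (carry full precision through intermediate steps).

Write 982 = (1 + δ)μ, so δ = 982/688.32 − 1 = 0.426662…
Then the exponent is δ²μ/(2 + δ) = (982 − μ)² / (μ·(2 + δ)) = 51.635580.

51.636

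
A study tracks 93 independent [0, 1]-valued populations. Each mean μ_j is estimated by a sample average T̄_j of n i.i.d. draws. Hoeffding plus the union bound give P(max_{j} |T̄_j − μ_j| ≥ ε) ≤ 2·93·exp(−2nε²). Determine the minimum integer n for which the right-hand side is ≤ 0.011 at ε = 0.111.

Need 2·93·exp(−2nε²) ≤ 0.011, i.e. exp(−2nε²) ≤ 0.011/186.
So 2nε² ≥ ln(186/0.011) = 9.735607.
Hence n ≥ 9.735607/(2·0.111²) = 395.082.
The smallest integer n is 396.

396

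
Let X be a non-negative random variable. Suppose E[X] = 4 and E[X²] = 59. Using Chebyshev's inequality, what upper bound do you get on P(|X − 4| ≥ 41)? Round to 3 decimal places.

0.026

Var(X) = E[X²] − (E[X])² = 59 − 16 = 43.
Chebyshev's inequality: P(|X − μ| ≥ t) ≤ Var(X)/t² = 43/1681 = 0.0256.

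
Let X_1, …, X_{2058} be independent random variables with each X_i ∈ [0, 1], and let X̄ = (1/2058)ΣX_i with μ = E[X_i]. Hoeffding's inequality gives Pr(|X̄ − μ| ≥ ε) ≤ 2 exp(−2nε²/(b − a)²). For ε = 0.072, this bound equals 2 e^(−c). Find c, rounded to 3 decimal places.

c = 2nε²/(b − a)² = 2·2058·0.072² / 1² = 21.3373.

21.337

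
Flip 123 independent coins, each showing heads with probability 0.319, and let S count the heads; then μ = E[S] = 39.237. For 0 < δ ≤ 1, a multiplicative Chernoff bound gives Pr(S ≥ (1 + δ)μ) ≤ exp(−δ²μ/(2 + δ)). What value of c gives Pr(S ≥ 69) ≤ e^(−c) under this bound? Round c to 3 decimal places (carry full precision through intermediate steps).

Write 69 = (1 + δ)μ, so δ = 69/39.237 − 1 = 0.7585442…
Then the exponent is δ²μ/(2 + δ) = (69 − μ)² / (μ·(2 + δ)) = 8.184227.

8.184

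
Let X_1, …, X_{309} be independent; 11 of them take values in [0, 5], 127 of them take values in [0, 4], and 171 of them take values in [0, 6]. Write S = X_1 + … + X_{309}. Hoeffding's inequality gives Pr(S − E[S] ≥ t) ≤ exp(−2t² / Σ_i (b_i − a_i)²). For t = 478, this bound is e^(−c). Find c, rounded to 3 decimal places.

Σ(b_i − a_i)² = 11·5² + 127·4² + 171·6² = 8463.
c = 2t² / 8463 = 2·478² / 8463 = 53.9960.

53.996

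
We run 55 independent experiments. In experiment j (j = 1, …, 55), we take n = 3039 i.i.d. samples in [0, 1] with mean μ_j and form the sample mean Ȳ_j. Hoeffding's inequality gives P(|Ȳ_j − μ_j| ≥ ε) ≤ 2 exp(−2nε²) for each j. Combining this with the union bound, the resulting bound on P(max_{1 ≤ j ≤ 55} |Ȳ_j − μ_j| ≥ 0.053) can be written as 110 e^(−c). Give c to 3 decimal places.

17.073

Union bound over the 55 events: P(max_{1 ≤ j ≤ 55} |Ȳ_j − μ_j| ≥ 0.053) ≤ 55·2·exp(−2nε²) = 110 exp(−2·3039·0.053²).
So c = 2·3039·0.053² = 17.0731.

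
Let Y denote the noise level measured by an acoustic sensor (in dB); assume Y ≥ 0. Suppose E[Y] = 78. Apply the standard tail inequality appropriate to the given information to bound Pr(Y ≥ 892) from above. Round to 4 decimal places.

Only the mean of a non-negative variable is known, so Markov's inequality is the applicable tail bound.
Markov's inequality: for a non-negative random variable, Pr(Y ≥ a) ≤ E[Y]/a.
Here E[Y] = 78 and a = 892, so the bound is 78/892 = 0.0874.

0.0874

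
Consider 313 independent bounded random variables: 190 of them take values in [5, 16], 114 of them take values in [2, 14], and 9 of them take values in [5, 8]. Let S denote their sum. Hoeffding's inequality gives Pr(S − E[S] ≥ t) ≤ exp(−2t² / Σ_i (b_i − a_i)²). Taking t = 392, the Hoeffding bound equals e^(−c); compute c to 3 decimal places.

Σ(b_i − a_i)² = 190·11² + 114·12² + 9·3² = 39487.
c = 2t² / 39487 = 2·392² / 39487 = 7.7830.

7.783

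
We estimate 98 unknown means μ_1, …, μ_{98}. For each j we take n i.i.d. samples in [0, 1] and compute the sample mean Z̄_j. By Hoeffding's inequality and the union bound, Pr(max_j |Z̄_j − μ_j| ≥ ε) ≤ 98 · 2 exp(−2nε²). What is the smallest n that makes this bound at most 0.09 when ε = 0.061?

Need 2·98·exp(−2nε²) ≤ 0.09, i.e. exp(−2nε²) ≤ 0.09/196.
So 2nε² ≥ ln(196/0.09) = 7.686060.
Hence n ≥ 7.686060/(2·0.061²) = 1032.795.
The smallest integer n is 1033.

1033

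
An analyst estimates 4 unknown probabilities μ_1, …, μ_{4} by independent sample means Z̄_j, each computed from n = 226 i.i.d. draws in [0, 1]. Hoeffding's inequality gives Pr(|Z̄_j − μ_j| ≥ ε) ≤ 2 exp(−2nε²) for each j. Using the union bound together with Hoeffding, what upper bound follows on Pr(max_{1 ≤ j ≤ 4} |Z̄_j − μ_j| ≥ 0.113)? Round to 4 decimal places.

Per-experiment Hoeffding bound: 2·exp(−2·226·0.113²) = 2·exp(−5.77159) = 0.0062296.
Union bound over 4 events: 4·0.0062296 = 0.02492.

0.0249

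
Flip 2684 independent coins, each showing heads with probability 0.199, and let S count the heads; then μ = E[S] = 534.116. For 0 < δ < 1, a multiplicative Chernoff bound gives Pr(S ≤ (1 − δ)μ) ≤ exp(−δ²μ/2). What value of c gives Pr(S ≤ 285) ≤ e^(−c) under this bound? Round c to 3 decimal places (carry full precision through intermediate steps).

Write 285 = (1 − δ)μ, so δ = 1 − 285/534.116 = 0.466408…
Then the exponent is δ²μ/2 = (μ − 285)²/(2μ) = 58.094853.

58.095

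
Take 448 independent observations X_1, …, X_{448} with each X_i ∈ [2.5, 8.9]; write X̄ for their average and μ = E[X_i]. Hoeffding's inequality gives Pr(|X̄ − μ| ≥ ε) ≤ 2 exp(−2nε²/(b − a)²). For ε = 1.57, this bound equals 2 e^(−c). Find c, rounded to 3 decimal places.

c = 2nε²/(b − a)² = 2·448·1.57² / 6.4² = 53.9197.

53.920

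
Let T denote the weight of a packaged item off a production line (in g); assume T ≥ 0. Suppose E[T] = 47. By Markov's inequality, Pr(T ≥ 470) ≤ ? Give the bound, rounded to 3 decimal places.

0.100

Markov's inequality: for a non-negative random variable, Pr(T ≥ a) ≤ E[T]/a.
Here E[T] = 47 and a = 470, so the bound is 47/470 = 0.1000.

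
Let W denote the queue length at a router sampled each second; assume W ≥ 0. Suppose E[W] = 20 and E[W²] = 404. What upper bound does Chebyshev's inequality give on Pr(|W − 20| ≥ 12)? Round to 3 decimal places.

Var(W) = E[W²] − (E[W])² = 404 − 400 = 4.
Chebyshev's inequality: Pr(|W − μ| ≥ t) ≤ Var(W)/t² = 4/144 = 0.0278.

0.028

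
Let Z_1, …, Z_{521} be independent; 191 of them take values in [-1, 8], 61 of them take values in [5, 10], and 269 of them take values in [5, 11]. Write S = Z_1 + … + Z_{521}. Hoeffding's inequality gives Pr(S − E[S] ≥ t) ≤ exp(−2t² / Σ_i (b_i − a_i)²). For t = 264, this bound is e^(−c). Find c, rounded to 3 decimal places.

5.225

Σ(b_i − a_i)² = 191·9² + 61·5² + 269·6² = 26680.
c = 2t² / 26680 = 2·264² / 26680 = 5.2246.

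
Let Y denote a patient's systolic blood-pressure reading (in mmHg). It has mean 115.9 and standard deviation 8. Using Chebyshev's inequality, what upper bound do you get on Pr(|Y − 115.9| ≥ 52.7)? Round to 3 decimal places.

Chebyshev: Pr(|Y − μ| ≥ t) ≤ Var(Y)/t².
Var(Y) = σ² = 8² = 64.
Bound = 64 / 2777.29 = 0.0230.

0.023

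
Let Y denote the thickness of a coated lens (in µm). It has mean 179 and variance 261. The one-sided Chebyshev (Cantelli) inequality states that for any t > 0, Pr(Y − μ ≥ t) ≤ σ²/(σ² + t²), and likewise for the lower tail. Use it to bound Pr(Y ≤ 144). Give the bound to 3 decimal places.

Here σ² = 261 and t = 35, so σ² + t² = 1486.
Cantelli's bound: 261/1486 = 0.1756.

0.176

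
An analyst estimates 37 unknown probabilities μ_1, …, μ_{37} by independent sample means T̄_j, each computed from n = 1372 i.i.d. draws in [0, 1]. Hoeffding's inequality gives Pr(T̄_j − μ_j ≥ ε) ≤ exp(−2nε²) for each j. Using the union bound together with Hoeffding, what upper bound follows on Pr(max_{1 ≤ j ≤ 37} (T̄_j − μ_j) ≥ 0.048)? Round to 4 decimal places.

0.0665

Per-experiment Hoeffding bound: exp(−2·1372·0.048²) = exp(−6.32218) = 0.001796.
Union bound over 37 events: 37·0.001796 = 0.06645.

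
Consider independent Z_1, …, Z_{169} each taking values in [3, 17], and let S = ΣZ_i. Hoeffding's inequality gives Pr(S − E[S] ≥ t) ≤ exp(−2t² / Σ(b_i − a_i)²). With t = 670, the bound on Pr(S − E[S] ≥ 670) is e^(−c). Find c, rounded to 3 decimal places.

27.104

Σ(b_i − a_i)² = 169·(14)² = 33124.
c = 2t²/33124 = 2·670²/33124 = 27.1042.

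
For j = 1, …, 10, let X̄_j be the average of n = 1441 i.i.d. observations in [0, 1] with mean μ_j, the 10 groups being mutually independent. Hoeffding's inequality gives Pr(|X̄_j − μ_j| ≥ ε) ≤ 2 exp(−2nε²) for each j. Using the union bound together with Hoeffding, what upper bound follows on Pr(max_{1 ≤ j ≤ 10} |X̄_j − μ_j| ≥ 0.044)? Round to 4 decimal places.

Per-experiment Hoeffding bound: 2·exp(−2·1441·0.044²) = 2·exp(−5.57955) = 0.0075485.
Union bound over 10 events: 10·0.0075485 = 0.07549.

0.0755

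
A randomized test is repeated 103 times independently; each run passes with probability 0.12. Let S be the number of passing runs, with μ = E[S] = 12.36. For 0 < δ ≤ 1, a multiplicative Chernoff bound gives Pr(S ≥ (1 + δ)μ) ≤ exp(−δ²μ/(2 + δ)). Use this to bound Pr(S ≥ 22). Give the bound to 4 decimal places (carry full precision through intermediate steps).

0.0669

Write 22 = (1 + δ)μ, so δ = 22/12.36 − 1 = 0.7799353…
Then the exponent is δ²μ/(2 + δ) = (22 − μ)² / (μ·(2 + δ)) = 2.704587.
Bound = exp(−2.704587) = 0.06690.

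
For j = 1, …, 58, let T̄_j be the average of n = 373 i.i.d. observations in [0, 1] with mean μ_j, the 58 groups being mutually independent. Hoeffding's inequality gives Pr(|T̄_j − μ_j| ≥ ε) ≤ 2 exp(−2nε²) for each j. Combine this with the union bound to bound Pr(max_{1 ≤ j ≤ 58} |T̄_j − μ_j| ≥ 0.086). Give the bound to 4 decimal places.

Per-experiment Hoeffding bound: 2·exp(−2·373·0.086²) = 2·exp(−5.51742) = 0.0080324.
Union bound over 58 events: 58·0.0080324 = 0.46588.

0.4659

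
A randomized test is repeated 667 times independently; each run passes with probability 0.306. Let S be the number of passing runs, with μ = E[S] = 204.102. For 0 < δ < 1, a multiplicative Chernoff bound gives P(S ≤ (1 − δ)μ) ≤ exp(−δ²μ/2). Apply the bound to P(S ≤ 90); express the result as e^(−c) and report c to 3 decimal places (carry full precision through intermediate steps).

Write 90 = (1 − δ)μ, so δ = 1 − 90/204.102 = 0.559044…
Then the exponent is δ²μ/2 = (μ − 90)²/(2μ) = 31.894020.

31.894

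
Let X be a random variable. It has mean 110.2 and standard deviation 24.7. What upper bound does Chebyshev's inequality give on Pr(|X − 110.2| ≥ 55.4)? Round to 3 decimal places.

Chebyshev: Pr(|X − μ| ≥ t) ≤ Var(X)/t².
Var(X) = σ² = 24.7² = 610.09.
Bound = 610.09 / 3069.16 = 0.1988.

0.199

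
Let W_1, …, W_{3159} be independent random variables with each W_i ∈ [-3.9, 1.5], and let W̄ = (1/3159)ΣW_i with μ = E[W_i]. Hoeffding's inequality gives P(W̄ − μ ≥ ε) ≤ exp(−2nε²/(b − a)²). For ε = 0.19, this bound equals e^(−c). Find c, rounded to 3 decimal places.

7.822

c = 2nε²/(b − a)² = 2·3159·0.19² / 5.4² = 7.8217.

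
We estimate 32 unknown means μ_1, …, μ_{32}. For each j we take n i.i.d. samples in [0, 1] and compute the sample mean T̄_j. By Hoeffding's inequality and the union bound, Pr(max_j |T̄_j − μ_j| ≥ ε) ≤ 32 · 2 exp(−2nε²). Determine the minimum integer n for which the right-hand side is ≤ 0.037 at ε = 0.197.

97

Need 2·32·exp(−2nε²) ≤ 0.037, i.e. exp(−2nε²) ≤ 0.037/64.
So 2nε² ≥ ln(64/0.037) = 7.455720.
Hence n ≥ 7.455720/(2·0.197²) = 96.057.
The smallest integer n is 97.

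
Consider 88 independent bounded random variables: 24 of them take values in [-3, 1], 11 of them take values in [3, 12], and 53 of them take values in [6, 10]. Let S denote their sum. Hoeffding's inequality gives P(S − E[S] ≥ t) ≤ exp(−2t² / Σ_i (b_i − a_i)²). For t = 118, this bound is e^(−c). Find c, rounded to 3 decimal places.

13.117

Σ(b_i − a_i)² = 24·4² + 11·9² + 53·4² = 2123.
c = 2t² / 2123 = 2·118² / 2123 = 13.1173.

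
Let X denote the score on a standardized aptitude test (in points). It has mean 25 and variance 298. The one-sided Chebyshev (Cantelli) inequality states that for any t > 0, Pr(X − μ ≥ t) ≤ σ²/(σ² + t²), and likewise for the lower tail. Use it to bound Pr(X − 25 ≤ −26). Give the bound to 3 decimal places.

0.306

Here σ² = 298 and t = 26, so σ² + t² = 974.
Cantelli's bound: 298/974 = 0.3060.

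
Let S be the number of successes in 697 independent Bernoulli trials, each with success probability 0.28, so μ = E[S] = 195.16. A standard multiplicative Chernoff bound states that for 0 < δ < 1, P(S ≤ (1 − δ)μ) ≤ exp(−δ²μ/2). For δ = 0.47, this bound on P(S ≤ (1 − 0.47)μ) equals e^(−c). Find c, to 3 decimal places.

21.555

c = δ²μ/2 = 0.47²·195.16/2 = 21.5554.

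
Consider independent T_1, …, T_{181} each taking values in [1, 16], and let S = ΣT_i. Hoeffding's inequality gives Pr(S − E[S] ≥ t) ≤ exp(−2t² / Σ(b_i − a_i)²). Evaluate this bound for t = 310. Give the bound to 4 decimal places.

Σ(b_i − a_i)² = 181·(15)² = 40725.
Exponent = 2·310²/40725 = 4.7195.
Bound = exp(−4.7195) = 0.00892.

0.0089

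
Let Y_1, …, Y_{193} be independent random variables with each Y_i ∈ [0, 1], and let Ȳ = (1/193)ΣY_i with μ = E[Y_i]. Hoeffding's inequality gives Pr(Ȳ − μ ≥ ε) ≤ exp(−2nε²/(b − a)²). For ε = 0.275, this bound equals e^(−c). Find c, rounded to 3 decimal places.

c = 2nε²/(b − a)² = 2·193·0.275² / 1² = 29.1913.

29.191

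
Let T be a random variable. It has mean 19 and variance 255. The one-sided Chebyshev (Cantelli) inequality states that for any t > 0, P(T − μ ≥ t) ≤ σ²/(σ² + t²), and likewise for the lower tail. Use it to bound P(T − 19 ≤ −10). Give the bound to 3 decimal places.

Here σ² = 255 and t = 10, so σ² + t² = 355.
Cantelli's bound: 255/355 = 0.7183.

0.718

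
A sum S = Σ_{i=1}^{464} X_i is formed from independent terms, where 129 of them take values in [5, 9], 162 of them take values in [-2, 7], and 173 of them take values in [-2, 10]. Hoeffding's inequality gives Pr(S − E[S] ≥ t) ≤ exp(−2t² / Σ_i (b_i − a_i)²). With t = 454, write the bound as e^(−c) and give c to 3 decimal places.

Σ(b_i − a_i)² = 129·4² + 162·9² + 173·12² = 40098.
c = 2t² / 40098 = 2·454² / 40098 = 10.2806.

10.281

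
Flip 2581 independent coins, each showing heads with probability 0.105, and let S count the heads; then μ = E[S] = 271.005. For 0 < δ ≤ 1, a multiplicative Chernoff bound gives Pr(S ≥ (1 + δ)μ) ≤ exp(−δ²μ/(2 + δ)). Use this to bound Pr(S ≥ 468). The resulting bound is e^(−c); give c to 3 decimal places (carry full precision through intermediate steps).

Write 468 = (1 + δ)μ, so δ = 468/271.005 − 1 = 0.7269054…
Then the exponent is δ²μ/(2 + δ) = (468 − μ)² / (μ·(2 + δ)) = 52.512541.

52.513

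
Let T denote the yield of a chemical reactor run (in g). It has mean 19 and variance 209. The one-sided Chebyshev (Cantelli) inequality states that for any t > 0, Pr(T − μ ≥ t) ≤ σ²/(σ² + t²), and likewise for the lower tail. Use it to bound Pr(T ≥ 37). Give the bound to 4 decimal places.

Here σ² = 209 and t = 18, so σ² + t² = 533.
Cantelli's bound: 209/533 = 0.3921.

0.3921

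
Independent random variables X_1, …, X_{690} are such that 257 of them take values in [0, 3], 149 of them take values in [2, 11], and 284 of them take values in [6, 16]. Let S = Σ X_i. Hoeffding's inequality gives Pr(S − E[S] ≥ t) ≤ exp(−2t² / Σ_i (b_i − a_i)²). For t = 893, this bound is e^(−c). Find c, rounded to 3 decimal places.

37.280

Σ(b_i − a_i)² = 257·3² + 149·9² + 284·10² = 42782.
c = 2t² / 42782 = 2·893² / 42782 = 37.2797.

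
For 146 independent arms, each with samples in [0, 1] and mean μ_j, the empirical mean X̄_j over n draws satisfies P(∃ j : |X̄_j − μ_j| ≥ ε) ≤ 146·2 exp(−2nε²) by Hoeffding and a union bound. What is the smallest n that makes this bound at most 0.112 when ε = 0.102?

379

Need 2·146·exp(−2nε²) ≤ 0.112, i.e. exp(−2nε²) ≤ 0.112/292.
So 2nε² ≥ ln(292/0.112) = 7.866010.
Hence n ≥ 7.866010/(2·0.102²) = 378.028.
The smallest integer n is 379.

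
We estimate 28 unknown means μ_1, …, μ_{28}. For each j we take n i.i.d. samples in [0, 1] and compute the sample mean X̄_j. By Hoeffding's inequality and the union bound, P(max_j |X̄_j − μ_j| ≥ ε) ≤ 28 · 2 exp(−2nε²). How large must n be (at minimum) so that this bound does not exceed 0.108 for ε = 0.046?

1478

Need 2·28·exp(−2nε²) ≤ 0.108, i.e. exp(−2nε²) ≤ 0.108/56.
So 2nε² ≥ ln(56/0.108) = 6.250976.
Hence n ≥ 6.250976/(2·0.046²) = 1477.074.
The smallest integer n is 1478.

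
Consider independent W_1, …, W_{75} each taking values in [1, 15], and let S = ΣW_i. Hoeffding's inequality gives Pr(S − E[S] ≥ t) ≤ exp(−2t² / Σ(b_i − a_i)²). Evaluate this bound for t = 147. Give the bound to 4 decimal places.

0.0529

Σ(b_i − a_i)² = 75·(14)² = 14700.
Exponent = 2·147²/14700 = 2.9400.
Bound = exp(−2.9400) = 0.05287.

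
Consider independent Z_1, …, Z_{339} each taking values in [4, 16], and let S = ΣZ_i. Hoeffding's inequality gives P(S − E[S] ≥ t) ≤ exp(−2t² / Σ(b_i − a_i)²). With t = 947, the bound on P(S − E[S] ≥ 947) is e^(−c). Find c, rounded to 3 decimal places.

36.742

Σ(b_i − a_i)² = 339·(12)² = 48816.
c = 2t²/48816 = 2·947²/48816 = 36.7424.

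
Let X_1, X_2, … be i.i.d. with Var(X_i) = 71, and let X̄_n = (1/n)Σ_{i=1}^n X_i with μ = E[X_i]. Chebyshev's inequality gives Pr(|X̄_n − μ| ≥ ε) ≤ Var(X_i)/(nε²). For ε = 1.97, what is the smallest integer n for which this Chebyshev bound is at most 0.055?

333

Require 71/(n·1.97²) ≤ 0.055, i.e. n ≥ 71/(0.055·1.97²) = 332.631.
The smallest integer n is 333.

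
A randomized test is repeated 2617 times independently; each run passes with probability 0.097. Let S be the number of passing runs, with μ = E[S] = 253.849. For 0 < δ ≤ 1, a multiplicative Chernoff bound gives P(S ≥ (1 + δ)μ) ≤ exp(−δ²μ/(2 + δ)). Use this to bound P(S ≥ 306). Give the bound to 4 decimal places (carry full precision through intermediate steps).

0.0078

Write 306 = (1 + δ)μ, so δ = 306/253.849 − 1 = 0.205441…
Then the exponent is δ²μ/(2 + δ) = (306 − μ)² / (μ·(2 + δ)) = 4.857965.
Bound = exp(−4.857965) = 0.00777.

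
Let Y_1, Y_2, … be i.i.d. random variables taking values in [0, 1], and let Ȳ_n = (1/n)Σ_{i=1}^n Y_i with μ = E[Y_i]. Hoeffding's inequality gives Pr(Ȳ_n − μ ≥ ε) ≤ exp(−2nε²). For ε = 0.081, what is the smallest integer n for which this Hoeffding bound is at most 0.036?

254

Require exp(−2nε²) ≤ 0.036, i.e. 2nε² ≥ ln(1/0.036) = 3.324236.
So n ≥ 3.324236 / (2·0.081²) = 253.333.
The smallest integer n is 254.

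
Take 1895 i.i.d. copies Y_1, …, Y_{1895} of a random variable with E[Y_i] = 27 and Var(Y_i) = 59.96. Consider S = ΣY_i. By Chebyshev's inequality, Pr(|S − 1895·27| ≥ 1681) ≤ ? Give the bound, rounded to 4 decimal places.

Var(S) = n·Var(Y_i) = 1895·59.96 = 113624.2.
Chebyshev: Pr(|S − 1895·27| ≥ 1681) ≤ Var(S)/1681² = 113624.2/2825761 = 0.0402.

0.0402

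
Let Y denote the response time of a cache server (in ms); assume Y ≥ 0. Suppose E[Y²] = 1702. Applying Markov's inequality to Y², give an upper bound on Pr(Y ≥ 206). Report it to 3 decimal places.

0.040

Since Y ≥ 0, the event {Y ≥ 206} is the same as {Y² ≥ 42436}.
Markov's inequality applied to Y² gives Pr(Y² ≥ 42436) ≤ E[Y²]/42436 = 1702/42436 = 0.0401.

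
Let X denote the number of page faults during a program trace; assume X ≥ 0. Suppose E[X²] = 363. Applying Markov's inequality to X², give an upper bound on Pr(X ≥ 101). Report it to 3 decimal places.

Since X ≥ 0, the event {X ≥ 101} is the same as {X² ≥ 10201}.
Markov's inequality applied to X² gives Pr(X² ≥ 10201) ≤ E[X²]/10201 = 363/10201 = 0.0356.

0.036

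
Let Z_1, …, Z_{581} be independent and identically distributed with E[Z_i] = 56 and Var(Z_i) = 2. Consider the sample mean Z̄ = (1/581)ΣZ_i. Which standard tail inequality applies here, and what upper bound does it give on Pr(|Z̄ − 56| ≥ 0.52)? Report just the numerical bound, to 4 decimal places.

0.0127

With mean and variance of each term known, Chebyshev's inequality bounds the deviation of the sum (or sample mean).
Var(Z̄) = Var(Z_i)/n = 2/581 = 0.0034423.
Chebyshev: Pr(|Z̄ − 56| ≥ 0.52) ≤ Var(Z̄)/(0.52)² = 2/(581·0.52²) = 0.0127.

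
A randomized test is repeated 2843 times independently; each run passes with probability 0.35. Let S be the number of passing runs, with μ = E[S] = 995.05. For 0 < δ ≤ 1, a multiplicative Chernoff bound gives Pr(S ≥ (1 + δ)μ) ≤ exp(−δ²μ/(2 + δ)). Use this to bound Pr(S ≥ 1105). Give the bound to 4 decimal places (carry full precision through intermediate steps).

Write 1105 = (1 + δ)μ, so δ = 1105/995.05 − 1 = 0.110497…
Then the exponent is δ²μ/(2 + δ) = (1105 − μ)² / (μ·(2 + δ)) = 5.756531.
Bound = exp(−5.756531) = 0.00316.

0.0032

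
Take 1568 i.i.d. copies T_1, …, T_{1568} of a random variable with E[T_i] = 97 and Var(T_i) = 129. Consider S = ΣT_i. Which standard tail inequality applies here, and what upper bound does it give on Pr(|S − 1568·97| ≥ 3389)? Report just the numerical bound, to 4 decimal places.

0.0176

With mean and variance of each term known, Chebyshev's inequality bounds the deviation of the sum (or sample mean).
Var(S) = n·Var(T_i) = 1568·129 = 202272.
Chebyshev: Pr(|S − 1568·97| ≥ 3389) ≤ Var(S)/3389² = 202272/11485321 = 0.0176.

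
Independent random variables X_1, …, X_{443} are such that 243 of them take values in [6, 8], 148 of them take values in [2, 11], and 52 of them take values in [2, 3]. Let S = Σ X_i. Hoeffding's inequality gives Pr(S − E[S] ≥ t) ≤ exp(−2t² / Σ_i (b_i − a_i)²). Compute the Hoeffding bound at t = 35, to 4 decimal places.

Σ(b_i − a_i)² = 243·2² + 148·9² + 52·1² = 13012.
Exponent = 2·35² / 13012 = 0.18829.
Bound = exp(−0.18829) = 0.82838.

0.8284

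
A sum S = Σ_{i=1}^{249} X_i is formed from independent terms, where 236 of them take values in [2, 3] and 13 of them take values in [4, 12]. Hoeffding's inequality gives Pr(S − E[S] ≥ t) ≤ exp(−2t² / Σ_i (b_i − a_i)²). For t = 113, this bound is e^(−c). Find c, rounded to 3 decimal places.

23.912

Σ(b_i − a_i)² = 236·1² + 13·8² = 1068.
c = 2t² / 1068 = 2·113² / 1068 = 23.9120.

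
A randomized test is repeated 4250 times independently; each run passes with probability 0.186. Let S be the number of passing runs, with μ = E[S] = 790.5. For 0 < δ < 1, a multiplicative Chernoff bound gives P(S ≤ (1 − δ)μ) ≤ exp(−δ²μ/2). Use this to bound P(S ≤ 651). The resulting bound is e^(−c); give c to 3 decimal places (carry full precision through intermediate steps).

12.309

Write 651 = (1 − δ)μ, so δ = 1 − 651/790.5 = 0.1764706…
Then the exponent is δ²μ/2 = (μ − 651)²/(2μ) = 12.308824.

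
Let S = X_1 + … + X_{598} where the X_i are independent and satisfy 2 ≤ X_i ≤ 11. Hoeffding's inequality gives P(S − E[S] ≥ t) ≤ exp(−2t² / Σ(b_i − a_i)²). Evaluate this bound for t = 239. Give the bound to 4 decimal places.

Σ(b_i − a_i)² = 598·(9)² = 48438.
Exponent = 2·239²/48438 = 2.3585.
Bound = exp(−2.3585) = 0.09456.

0.0946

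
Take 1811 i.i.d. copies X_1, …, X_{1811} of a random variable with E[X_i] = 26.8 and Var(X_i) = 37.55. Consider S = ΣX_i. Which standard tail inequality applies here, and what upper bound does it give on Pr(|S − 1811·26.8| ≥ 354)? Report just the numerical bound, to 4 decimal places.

With mean and variance of each term known, Chebyshev's inequality bounds the deviation of the sum (or sample mean).
Var(S) = n·Var(X_i) = 1811·37.55 = 68003.05.
Chebyshev: Pr(|S − 1811·26.8| ≥ 354) ≤ Var(S)/354² = 68003.05/125316 = 0.5427.

0.5427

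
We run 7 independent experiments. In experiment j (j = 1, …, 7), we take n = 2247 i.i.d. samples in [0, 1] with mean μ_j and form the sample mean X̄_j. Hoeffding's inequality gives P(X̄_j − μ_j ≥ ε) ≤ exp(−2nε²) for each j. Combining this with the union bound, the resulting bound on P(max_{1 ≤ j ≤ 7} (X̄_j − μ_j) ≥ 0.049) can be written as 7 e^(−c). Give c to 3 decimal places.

10.790

Union bound over the 7 events: P(max_{1 ≤ j ≤ 7} (X̄_j − μ_j) ≥ 0.049) ≤ 7·exp(−2nε²) = 7 exp(−2·2247·0.049²).
So c = 2·2247·0.049² = 10.7901.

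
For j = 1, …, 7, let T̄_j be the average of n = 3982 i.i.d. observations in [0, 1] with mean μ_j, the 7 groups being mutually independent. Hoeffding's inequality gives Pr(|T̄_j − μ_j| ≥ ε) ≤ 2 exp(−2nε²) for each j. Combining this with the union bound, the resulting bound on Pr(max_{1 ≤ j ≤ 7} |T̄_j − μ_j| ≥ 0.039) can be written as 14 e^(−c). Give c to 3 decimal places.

12.113

Union bound over the 7 events: Pr(max_{1 ≤ j ≤ 7} |T̄_j − μ_j| ≥ 0.039) ≤ 7·2·exp(−2nε²) = 14 exp(−2·3982·0.039²).
So c = 2·3982·0.039² = 12.1132.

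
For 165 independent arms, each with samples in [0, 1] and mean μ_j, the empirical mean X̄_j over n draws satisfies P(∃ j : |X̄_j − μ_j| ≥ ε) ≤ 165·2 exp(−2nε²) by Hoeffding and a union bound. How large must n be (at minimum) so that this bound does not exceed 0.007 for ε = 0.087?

711

Need 2·165·exp(−2nε²) ≤ 0.007, i.e. exp(−2nε²) ≤ 0.007/330.
So 2nε² ≥ ln(330/0.007) = 10.760938.
Hence n ≥ 10.760938/(2·0.087²) = 710.856.
The smallest integer n is 711.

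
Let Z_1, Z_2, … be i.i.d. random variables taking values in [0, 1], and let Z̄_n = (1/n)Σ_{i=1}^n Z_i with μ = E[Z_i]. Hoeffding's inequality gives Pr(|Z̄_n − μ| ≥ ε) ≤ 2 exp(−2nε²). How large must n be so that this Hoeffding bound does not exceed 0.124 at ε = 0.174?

Require 2·exp(−2nε²) ≤ 0.124, i.e. 2nε² ≥ ln(2/0.124) = 2.780621.
So n ≥ 2.780621 / (2·0.174²) = 45.921.
The smallest integer n is 46.

46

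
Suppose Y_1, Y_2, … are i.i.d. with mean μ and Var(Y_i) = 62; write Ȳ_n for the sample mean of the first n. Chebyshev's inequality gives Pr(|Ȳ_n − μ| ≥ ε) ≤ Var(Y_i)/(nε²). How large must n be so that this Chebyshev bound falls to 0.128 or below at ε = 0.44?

Require 62/(n·0.44²) ≤ 0.128, i.e. n ≥ 62/(0.128·0.44²) = 2501.937.
The smallest integer n is 2502.

2502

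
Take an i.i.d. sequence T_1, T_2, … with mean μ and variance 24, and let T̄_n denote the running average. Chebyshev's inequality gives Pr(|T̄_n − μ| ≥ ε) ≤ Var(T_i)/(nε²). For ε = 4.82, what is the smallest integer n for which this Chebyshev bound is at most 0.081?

13

Require 24/(n·4.82²) ≤ 0.081, i.e. n ≥ 24/(0.081·4.82²) = 12.754.
The smallest integer n is 13.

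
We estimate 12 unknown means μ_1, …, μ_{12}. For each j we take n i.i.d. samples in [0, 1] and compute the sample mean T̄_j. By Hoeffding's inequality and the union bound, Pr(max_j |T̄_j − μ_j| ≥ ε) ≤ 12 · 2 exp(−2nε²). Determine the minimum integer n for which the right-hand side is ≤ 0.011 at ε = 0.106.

Need 2·12·exp(−2nε²) ≤ 0.011, i.e. exp(−2nε²) ≤ 0.011/24.
So 2nε² ≥ ln(24/0.011) = 7.687914.
Hence n ≥ 7.687914/(2·0.106²) = 342.111.
The smallest integer n is 343.

343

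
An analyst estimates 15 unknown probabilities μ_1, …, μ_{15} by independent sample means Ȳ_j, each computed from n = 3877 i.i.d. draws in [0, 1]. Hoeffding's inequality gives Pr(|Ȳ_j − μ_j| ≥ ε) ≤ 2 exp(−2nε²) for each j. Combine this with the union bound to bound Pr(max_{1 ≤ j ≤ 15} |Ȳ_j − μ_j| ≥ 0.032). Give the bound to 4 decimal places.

0.0107

Per-experiment Hoeffding bound: 2·exp(−2·3877·0.032²) = 2·exp(−7.94010) = 0.00071234.
Union bound over 15 events: 15·0.00071234 = 0.01069.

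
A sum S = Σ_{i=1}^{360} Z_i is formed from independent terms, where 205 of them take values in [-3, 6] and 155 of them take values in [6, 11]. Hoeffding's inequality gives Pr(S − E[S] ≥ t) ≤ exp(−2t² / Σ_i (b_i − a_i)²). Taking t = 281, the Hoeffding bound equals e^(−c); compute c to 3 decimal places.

7.711

Σ(b_i − a_i)² = 205·9² + 155·5² = 20480.
c = 2t² / 20480 = 2·281² / 20480 = 7.7110.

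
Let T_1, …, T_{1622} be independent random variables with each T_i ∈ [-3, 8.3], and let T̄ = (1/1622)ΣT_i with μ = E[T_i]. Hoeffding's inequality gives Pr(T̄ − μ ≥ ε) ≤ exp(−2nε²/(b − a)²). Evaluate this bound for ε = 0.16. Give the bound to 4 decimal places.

0.5218

Exponent: 2nε²/(b − a)² = 2·1622·0.16² / 11.3² = 0.65038.
Bound = exp(−0.65038) = 0.52185.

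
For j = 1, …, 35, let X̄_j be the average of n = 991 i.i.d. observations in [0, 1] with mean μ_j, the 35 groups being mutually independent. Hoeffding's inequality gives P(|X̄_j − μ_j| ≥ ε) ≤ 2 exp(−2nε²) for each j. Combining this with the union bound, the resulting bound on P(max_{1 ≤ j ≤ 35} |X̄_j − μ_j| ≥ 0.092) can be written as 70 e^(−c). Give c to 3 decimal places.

Union bound over the 35 events: P(max_{1 ≤ j ≤ 35} |X̄_j − μ_j| ≥ 0.092) ≤ 35·2·exp(−2nε²) = 70 exp(−2·991·0.092²).
So c = 2·991·0.092² = 16.7756.

16.776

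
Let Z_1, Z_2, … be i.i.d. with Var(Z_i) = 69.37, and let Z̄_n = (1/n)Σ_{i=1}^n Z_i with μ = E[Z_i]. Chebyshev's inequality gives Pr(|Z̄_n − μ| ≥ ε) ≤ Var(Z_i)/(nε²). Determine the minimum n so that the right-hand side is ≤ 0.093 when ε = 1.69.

262

Require 69.37/(n·1.69²) ≤ 0.093, i.e. n ≥ 69.37/(0.093·1.69²) = 261.165.
The smallest integer n is 262.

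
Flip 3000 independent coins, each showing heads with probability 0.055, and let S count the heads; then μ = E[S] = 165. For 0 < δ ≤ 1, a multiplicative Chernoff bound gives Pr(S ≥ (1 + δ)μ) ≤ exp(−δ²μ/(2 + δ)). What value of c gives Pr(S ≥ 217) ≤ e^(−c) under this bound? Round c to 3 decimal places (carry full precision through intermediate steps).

7.079

Write 217 = (1 + δ)μ, so δ = 217/165 − 1 = 0.3151515…
Then the exponent is δ²μ/(2 + δ) = (217 − μ)² / (μ·(2 + δ)) = 7.078534.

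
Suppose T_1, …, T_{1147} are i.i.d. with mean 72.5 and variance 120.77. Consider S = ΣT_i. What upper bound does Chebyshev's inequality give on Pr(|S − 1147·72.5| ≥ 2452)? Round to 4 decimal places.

Var(S) = n·Var(T_i) = 1147·120.77 = 138523.19.
Chebyshev: Pr(|S − 1147·72.5| ≥ 2452) ≤ Var(S)/2452² = 138523.19/6012304 = 0.0230.

0.0230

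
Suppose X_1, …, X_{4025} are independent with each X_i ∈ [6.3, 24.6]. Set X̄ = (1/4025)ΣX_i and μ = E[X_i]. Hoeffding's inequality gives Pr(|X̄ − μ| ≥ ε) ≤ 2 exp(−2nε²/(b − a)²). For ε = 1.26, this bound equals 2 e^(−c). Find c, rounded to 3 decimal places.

c = 2nε²/(b − a)² = 2·4025·1.26² / 18.3² = 38.1623.

38.162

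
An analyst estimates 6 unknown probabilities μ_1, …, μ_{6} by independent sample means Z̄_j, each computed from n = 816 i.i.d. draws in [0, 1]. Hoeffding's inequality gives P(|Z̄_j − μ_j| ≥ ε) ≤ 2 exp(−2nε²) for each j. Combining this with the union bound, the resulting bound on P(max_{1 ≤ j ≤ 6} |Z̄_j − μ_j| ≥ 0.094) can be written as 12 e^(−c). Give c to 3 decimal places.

Union bound over the 6 events: P(max_{1 ≤ j ≤ 6} |Z̄_j − μ_j| ≥ 0.094) ≤ 6·2·exp(−2nε²) = 12 exp(−2·816·0.094²).
So c = 2·816·0.094² = 14.4204.

14.420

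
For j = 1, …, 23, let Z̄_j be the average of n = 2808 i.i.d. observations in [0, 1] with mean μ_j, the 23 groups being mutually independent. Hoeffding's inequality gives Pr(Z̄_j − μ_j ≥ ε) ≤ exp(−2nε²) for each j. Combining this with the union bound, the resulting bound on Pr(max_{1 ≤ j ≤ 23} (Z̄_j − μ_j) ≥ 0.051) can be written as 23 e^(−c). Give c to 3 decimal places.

Union bound over the 23 events: Pr(max_{1 ≤ j ≤ 23} (Z̄_j − μ_j) ≥ 0.051) ≤ 23·exp(−2nε²) = 23 exp(−2·2808·0.051²).
So c = 2·2808·0.051² = 14.6072.

14.607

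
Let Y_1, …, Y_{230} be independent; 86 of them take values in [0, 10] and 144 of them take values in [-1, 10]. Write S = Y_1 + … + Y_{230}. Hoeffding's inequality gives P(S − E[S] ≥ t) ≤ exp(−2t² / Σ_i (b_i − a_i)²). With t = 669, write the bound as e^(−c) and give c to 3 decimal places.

34.396

Σ(b_i − a_i)² = 86·10² + 144·11² = 26024.
c = 2t² / 26024 = 2·669² / 26024 = 34.3960.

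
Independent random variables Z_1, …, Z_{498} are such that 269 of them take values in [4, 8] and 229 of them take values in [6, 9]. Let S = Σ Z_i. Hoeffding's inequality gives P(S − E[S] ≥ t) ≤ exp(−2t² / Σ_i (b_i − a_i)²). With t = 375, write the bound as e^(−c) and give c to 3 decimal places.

44.187

Σ(b_i − a_i)² = 269·4² + 229·3² = 6365.
c = 2t² / 6365 = 2·375² / 6365 = 44.1870.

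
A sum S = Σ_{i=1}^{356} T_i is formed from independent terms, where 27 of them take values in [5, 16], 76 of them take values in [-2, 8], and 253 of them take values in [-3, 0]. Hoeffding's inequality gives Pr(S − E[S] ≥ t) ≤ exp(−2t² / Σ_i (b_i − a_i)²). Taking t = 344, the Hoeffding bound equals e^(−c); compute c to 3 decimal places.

18.006

Σ(b_i − a_i)² = 27·11² + 76·10² + 253·3² = 13144.
c = 2t² / 13144 = 2·344² / 13144 = 18.0061.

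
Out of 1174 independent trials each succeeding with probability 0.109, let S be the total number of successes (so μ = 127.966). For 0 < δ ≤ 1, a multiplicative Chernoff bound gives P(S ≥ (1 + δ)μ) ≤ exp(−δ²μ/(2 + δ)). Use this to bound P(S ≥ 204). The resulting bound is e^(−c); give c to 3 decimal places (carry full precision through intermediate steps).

17.415

Write 204 = (1 + δ)μ, so δ = 204/127.966 − 1 = 0.5941735…
Then the exponent is δ²μ/(2 + δ) = (204 − μ)² / (μ·(2 + δ)) = 17.414944.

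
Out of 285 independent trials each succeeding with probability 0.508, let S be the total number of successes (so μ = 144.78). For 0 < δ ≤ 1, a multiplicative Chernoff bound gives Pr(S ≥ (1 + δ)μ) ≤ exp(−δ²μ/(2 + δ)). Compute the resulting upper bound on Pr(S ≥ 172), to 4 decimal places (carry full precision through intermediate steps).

Write 172 = (1 + δ)μ, so δ = 172/144.78 − 1 = 0.1880094…
Then the exponent is δ²μ/(2 + δ) = (172 − μ)² / (μ·(2 + δ)) = 2.338937.
Bound = exp(−2.338937) = 0.09643.

0.0964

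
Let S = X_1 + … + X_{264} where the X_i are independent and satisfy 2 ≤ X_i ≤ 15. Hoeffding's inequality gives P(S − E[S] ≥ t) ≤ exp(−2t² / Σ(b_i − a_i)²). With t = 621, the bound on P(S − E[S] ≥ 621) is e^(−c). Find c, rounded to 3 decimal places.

17.287

Σ(b_i − a_i)² = 264·(13)² = 44616.
c = 2t²/44616 = 2·621²/44616 = 17.2871.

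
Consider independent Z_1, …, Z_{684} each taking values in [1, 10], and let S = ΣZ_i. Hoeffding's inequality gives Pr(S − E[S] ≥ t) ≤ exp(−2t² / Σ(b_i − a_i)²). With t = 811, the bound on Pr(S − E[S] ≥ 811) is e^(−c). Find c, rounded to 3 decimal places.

23.743

Σ(b_i − a_i)² = 684·(9)² = 55404.
c = 2t²/55404 = 2·811²/55404 = 23.7427.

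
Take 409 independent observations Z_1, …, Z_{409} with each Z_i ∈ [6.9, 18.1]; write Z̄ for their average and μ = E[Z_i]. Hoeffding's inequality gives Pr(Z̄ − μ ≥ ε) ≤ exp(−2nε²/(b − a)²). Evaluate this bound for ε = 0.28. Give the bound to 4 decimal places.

Exponent: 2nε²/(b − a)² = 2·409·0.28² / 11.2² = 0.51125.
Bound = exp(−0.51125) = 0.59975.

0.5997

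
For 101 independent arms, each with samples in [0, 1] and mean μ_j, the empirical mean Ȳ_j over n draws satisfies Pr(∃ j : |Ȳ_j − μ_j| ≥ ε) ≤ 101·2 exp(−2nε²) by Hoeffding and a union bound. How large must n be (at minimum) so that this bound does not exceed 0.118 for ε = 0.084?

528

Need 2·101·exp(−2nε²) ≤ 0.118, i.e. exp(−2nε²) ≤ 0.118/202.
So 2nε² ≥ ln(202/0.118) = 7.445338.
Hence n ≥ 7.445338/(2·0.084²) = 527.589.
The smallest integer n is 528.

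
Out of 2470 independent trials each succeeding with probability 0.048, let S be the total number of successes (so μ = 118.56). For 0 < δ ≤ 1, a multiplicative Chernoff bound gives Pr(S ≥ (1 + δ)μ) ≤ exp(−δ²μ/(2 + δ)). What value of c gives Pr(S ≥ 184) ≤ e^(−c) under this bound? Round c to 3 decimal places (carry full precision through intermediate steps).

14.154

Write 184 = (1 + δ)μ, so δ = 184/118.56 − 1 = 0.5519568…
Then the exponent is δ²μ/(2 + δ) = (184 − μ)² / (μ·(2 + δ)) = 14.153866.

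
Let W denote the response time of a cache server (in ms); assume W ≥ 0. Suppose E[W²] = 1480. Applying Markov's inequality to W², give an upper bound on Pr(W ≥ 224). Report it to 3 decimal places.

Since W ≥ 0, the event {W ≥ 224} is the same as {W² ≥ 50176}.
Markov's inequality applied to W² gives Pr(W² ≥ 50176) ≤ E[W²]/50176 = 1480/50176 = 0.0295.

0.029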